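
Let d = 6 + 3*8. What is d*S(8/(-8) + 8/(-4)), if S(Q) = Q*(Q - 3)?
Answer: 540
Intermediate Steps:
S(Q) = Q*(-3 + Q)
d = 30 (d = 6 + 24 = 30)
d*S(8/(-8) + 8/(-4)) = 30*((8/(-8) + 8/(-4))*(-3 + (8/(-8) + 8/(-4)))) = 30*((8*(-⅛) + 8*(-¼))*(-3 + (8*(-⅛) + 8*(-¼)))) = 30*((-1 - 2)*(-3 + (-1 - 2))) = 30*(-3*(-3 - 3)) = 30*(-3*(-6)) = 30*18 = 540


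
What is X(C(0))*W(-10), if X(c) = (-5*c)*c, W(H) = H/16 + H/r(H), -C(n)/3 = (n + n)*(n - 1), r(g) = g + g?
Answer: 0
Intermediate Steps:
r(g) = 2*g
C(n) = -6*n*(-1 + n) (C(n) = -3*(n + n)*(n - 1) = -3*2*n*(-1 + n) = -6*n*(-1 + n))
W(H) = 1/2 + H/16 (W(H) = H/16 + H/((2*H)) = H*(1/16) + H*(1/(2*H)) = H/16 + 1/2 = 1/2 + H/16)
X(c) = -5*c**2
X(C(0))*W(-10) = (-5*(6*0*(1 - 1*0))**2)*(1/2 + (1/16)*(-10)) = (-5*(6*0*(1 + 0))**2)*(1/2 - 5/8) = -5*(6*0*1)**2*(-1/8) = -5*0**2*(-1/8) = -5*0*(-1/8) = 0*(-1/8) = 0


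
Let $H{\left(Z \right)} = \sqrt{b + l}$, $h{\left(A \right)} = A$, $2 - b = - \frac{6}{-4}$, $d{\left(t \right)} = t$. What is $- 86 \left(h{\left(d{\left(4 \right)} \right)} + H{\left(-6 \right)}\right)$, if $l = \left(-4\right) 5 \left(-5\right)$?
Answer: $-344 - 43 \sqrt{402} \approx -1206.1$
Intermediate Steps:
$b = \frac{1}{2}$ ($b = 2 - - \frac{6}{-4} = 2 - \left(-6\right) \left(- \frac{1}{4}\right) = 2 - \frac{3}{2} = \frac{1}{2} \approx 0.5$)
$l = 100$ ($l = \left(-20\right) \left(-5\right) = 100$)
$H{\left(Z \right)} = \frac{\sqrt{402}}{2}$ ($H{\left(Z \right)} = \sqrt{\frac{1}{2} + 100} = \sqrt{\frac{201}{2}} = \frac{\sqrt{402}}{2}$)
$- 86 \left(h{\left(d{\left(4 \right)} \right)} + H{\left(-6 \right)}\right) = - 86 \left(4 + \frac{\sqrt{402}}{2}\right) = -344 - 43 \sqrt{402}$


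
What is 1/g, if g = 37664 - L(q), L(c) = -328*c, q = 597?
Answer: 1/233480 ≈ 4.2830e-6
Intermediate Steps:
g = 233480 (g = 37664 - (-328)*597 = 37664 - 1*(-195816) = 37664 + 195816 = 233480)
1/g = 1/233480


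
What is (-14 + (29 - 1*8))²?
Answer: 49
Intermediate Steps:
(-14 + (29 - 1*8))² = (-14 + (29 - 8))² = (-14 + 21)² = 7² = 49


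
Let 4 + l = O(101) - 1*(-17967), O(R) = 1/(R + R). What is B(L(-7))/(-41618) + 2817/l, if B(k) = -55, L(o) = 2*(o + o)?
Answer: 7960541999/50337345562 ≈ 0.15814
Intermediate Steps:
O(R) = 1/(2*R)
L(o) = 4*o (L(o) = 2*(2*o) = 4*o)
l = 3628527/202 (l = -4 + ((½)/101 - 1*(-17967)) = -4 + ((½)*(1/101) + 17967) = -4 + (1/202 + 17967) = -4 + 3629335/202 = 3628527/202 ≈ 17963.)
B(L(-7))/(-41618) + 2817/l = -55/(-41618) + 2817/(3628527/202) = -55*(-1/41618) + 2817*(202/3628527) = 55/41618 + 189678/1209509 = 7960541999/50337345562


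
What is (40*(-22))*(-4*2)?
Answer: 7040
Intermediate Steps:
(40*(-22))*(-4*2) = -880*(-8) = 7040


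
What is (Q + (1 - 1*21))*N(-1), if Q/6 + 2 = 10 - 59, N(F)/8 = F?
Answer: 2608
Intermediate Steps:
N(F) = 8*F
Q = -306 (Q = -12 + 6*(10 - 59) = -12 + 6*(-49) = -12 - 294 = -306)
(Q + (1 - 1*21))*N(-1) = (-306 + (1 - 1*21))*(8*(-1)) = (-306 + (1 - 21))*(-8) = (-306 - 20)*(-8) = -326*(-8) = 2608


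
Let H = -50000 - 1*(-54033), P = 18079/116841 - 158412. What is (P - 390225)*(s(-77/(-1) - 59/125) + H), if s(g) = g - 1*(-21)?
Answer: -1141294755066952/503625 ≈ -2.2662e+9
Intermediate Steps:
s(g) = 21 + g (s(g) = g + 21 = 21 + g)
P = -18508998413/116841 (P = 18079*(1/116841) - 158412 = 18079/116841 - 158412 = -18508998413/116841 ≈ -1.5841e+5)
H = 4033 (H = -50000 + 54033 = 4033)
(P - 390225)*(s(-77/(-1) - 59/125) + H) = (-18508998413/116841 - 390225)*((21 + (-77/(-1) - 59/125)) + 4033) = -64103277638*((21 + (-77*(-1) - 59*1/125)) + 4033)/116841 = -64103277638*((21 + (77 - 59/125)) + 4033)/116841 = -64103277638*((21 + 9566/125) + 4033)/116841 = -64103277638*(12191/125 + 4033)/116841 = -64103277638/116841*516316/125 = -1141294755066952/503625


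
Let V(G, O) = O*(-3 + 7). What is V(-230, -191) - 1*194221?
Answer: -194985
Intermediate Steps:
V(G, O) = 4*O (V(G, O) = O*4 = 4*O)
V(-230, -191) - 1*194221 = 4*(-191) - 1*194221 = -764 - 194221 = -194985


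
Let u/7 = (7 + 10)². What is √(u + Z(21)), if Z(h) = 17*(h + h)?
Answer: √2737 ≈ 52.316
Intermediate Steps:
Z(h) = 34*h (Z(h) = 17*(2*h) = 34*h)
u = 2023 (u = 7*(7 + 10)² = 7*17² = 7*289 = 2023)
√(u + Z(21)) = √(2023 + 34*21) = √(2023 + 714) = √2737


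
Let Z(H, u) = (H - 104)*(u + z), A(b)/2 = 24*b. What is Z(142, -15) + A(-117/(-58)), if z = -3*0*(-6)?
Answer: -13722/29 ≈ -473.17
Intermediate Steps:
A(b) = 48*b (A(b) = 2*(24*b) = 48*b)
z = 0 (z = 0*(-6) = 0)
Z(H, u) = u*(-104 + H) (Z(H, u) = (H - 104)*(u + 0) = (-104 + H)*u = u*(-104 + H))
Z(142, -15) + A(-117/(-58)) = -15*(-104 + 142) + 48*(-117/(-58)) = -15*38 + 48*(-117*(-1/58)) = -570 + 48*(117/58) = -570 + 2808/29 = -13722/29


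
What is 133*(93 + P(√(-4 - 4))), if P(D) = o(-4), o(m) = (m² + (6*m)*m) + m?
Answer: 26733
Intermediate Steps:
o(m) = m + 7*m² (o(m) = (m² + 6*m²) + m = 7*m² + m = m + 7*m²)
P(D) = 108 (P(D) = -4*(1 + 7*(-4)) = -4*(1 - 28) = -4*(-27) = 108)
133*(93 + P(√(-4 - 4))) = 133*(93 + 108) = 133*201 = 26733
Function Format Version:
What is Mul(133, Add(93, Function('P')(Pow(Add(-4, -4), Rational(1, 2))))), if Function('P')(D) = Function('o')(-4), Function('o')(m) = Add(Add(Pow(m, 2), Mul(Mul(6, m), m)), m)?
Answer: 26733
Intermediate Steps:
Function('o')(m) = Add(m, Mul(7, Pow(m, 2))) (Function('o')(m) = Add(Add(Pow(m, 2), Mul(6, Pow(m, 2))), m) = Add(Mul(7, Pow(m, 2)), m) = Add(m, Mul(7, Pow(m, 2))))
Function('P')(D) = 108 (Function('P')(D) = Mul(-4, Add(1, Mul(7, -4))) = Mul(-4, Add(1, -28)) = Mul(-4, -27) = 108)
Mul(133, Add(93, Function('P')(Pow(Add(-4, -4), Rational(1, 2))))) = Mul(133, Add(93, 108)) = Mul(133, 201) = 26733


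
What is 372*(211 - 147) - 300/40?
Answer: 47601/2 ≈ 23801.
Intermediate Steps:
372*(211 - 147) - 300/40 = 372*64 - 300*1/40 = 23808 - 15/2 = 47601/2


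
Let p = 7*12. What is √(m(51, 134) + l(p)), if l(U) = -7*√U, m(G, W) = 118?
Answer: √(118 - 14*√21) ≈ 7.3378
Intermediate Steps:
p = 84
√(m(51, 134) + l(p)) = √(118 - 14*√21)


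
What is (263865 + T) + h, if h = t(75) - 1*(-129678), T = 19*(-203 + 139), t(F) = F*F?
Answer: 397952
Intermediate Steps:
t(F) = F²
T = -1216 (T = 19*(-64) = -1216)
h = 135303 (h = 75² - 1*(-129678) = 5625 + 129678 = 135303)
(263865 + T) + h = (263865 - 1216) + 135303 = 262649 + 135303 = 397952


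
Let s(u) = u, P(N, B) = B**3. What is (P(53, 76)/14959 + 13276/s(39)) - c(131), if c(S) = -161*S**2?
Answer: 1612106590069/583401 ≈ 2.7633e+6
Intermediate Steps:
(P(53, 76)/14959 + 13276/s(39)) - c(131) = (76**3/14959 + 13276/39) - (-161)*131**2 = (438976*(1/14959) + 13276*(1/39)) - (-161)*17161 = (438976/14959 + 13276/39) - 1*(-2762921) = 215715748/583401 + 2762921 = 1612106590069/583401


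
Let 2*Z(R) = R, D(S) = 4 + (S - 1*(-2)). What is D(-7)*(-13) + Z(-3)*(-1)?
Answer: 29/2 ≈ 14.500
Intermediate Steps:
D(S) = 6 + S (D(S) = 4 + (S + 2) = 4 + (2 + S) = 6 + S)
Z(R) = R/2
D(-7)*(-13) + Z(-3)*(-1) = (6 - 7)*(-13) + ((1/2)*(-3))*(-1) = -1*(-13) - 3/2*(-1) = 13 + 3/2 = 29/2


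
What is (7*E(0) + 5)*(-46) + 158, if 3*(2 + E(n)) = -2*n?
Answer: 572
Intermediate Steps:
E(n) = -2 - 2*n/3 (E(n) = -2 + (-2*n)/3 = -2 - 2*n/3)
(7*E(0) + 5)*(-46) + 158 = (7*(-2 - 2/3*0) + 5)*(-46) + 158 = (7*(-2 + 0) + 5)*(-46) + 158 = (7*(-2) + 5)*(-46) + 158 = (-14 + 5)*(-46) + 158 = -9*(-46) + 158 = 414 + 158 = 572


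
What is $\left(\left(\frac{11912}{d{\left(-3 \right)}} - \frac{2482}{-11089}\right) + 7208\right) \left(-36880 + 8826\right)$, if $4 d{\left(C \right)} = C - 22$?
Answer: $- \frac{3172111482124}{21325} \approx -1.4875 \cdot 10^{8}$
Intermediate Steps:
$d{\left(C \right)} = - \frac{11}{2} + \frac{C}{4}$ ($d{\left(C \right)} = \frac{C - 22}{4} = \frac{-22 + C}{4} = - \frac{11}{2} + \frac{C}{4}$)
$\left(\left(\frac{11912}{d{\left(-3 \right)}} - \frac{2482}{-11089}\right) + 7208\right) \left(-36880 + 8826\right) = \left(\left(\frac{11912}{- \frac{11}{2} + \frac{1}{4} \left(-3\right)} - \frac{2482}{-11089}\right) + 7208\right) \left(-36880 + 8826\right) = \left(\left(\frac{11912}{- \frac{11}{2} - \frac{3}{4}} - - \frac{2482}{11089}\right) + 7208\right) \left(-28054\right) = \left(\left(\frac{11912}{- \frac{25}{4}} + \frac{2482}{11089}\right) + 7208\right) \left(-28054\right) = \left(\left(11912 \left(- \frac{4}{25}\right) + \frac{2482}{11089}\right) + 7208\right) \left(-28054\right) = \left(\left(- \frac{47648}{25} + \frac{2482}{11089}\right) + 7208\right) \left(-28054\right) = \left(- \frac{528306622}{277225} + 7208\right) \left(-28054\right) = \frac{1469931178}{277225} \left(-28054\right) = - \frac{3172111482124}{21325}$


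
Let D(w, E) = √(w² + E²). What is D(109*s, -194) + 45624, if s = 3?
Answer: 45624 + √144565 ≈ 46004.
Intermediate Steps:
D(w, E) = √(E² + w²)
D(109*s, -194) + 45624 = √((-194)² + (109*3)²) + 45624 = √(37636 + 327²) + 45624 = √(37636 + 106929) + 45624 = √144565 + 45624 = 45624 + √144565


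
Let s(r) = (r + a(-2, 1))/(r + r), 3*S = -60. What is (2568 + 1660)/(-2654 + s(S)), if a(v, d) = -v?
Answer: -84560/53071 ≈ -1.5933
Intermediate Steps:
S = -20 (S = (⅓)*(-60) = -20)
s(r) = (2 + r)/(2*r) (s(r) = (r - 1*(-2))/(r + r) = (r + 2)/((2*r)) = (2 + r)*(1/(2*r)) = (2 + r)/(2*r))
(2568 + 1660)/(-2654 + s(S)) = (2568 + 1660)/(-2654 + (½)*(2 - 20)/(-20)) = 4228/(-2654 + (½)*(-1/20)*(-18)) = 4228/(-2654 + 9/20) = 4228/(-53071/20) = 4228*(-20/53071) = -84560/53071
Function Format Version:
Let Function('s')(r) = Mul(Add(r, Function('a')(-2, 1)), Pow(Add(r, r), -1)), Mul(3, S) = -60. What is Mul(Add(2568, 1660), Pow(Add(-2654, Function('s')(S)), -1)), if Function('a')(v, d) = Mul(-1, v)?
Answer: Rational(-84560, 53071) ≈ -1.5933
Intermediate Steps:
S = -20 (S = Mul(Rational(1, 3), -60) = -20)
Function('s')(r) = Mul(Rational(1, 2), Pow(r, -1), Add(2, r)) (Function('s')(r) = Mul(Add(r, Mul(-1, -2)), Pow(Add(r, r), -1)) = Mul(Add(r, 2), Pow(Mul(2, r), -1)) = Mul(Add(2, r), Mul(Rational(1, 2), Pow(r, -1))) = Mul(Rational(1, 2), Pow(r, -1), Add(2, r)))
Mul(Add(2568, 1660), Pow(Add(-2654, Function('s')(S)), -1)) = Mul(Add(2568, 1660), Pow(Add(-2654, Mul(Rational(1, 2), Pow(-20, -1), Add(2, -20))), -1)) = Mul(4228, Pow(Add(-2654, Mul(Rational(1, 2), Rational(-1, 20), -18)), -1)) = Mul(4228, Pow(Add(-2654, Rational(9, 20)), -1)) = Mul(4228, Pow(Rational(-53071, 20), -1)) = Mul(4228, Rational(-20, 53071)) = Rational(-84560, 53071)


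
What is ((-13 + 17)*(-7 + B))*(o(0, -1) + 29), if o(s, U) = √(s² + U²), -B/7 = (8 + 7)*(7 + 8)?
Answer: -189840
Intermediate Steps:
B = -1575 (B = -7*(8 + 7)*(7 + 8) = -105*15 = -7*225 = -1575)
o(s, U) = √(U² + s²)
((-13 + 17)*(-7 + B))*(o(0, -1) + 29) = ((-13 + 17)*(-7 - 1575))*(√((-1)² + 0²) + 29) = (4*(-1582))*(√(1 + 0) + 29) = -6328*(√1 + 29) = -6328*(1 + 29) = -6328*30 = -189840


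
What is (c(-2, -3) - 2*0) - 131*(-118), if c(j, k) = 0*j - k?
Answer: 15461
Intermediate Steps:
c(j, k) = -k (c(j, k) = 0 - k = -k)
(c(-2, -3) - 2*0) - 131*(-118) = (-1*(-3) - 2*0) - 131*(-118) = (3 + 0) + 15458 = 3 + 15458 = 15461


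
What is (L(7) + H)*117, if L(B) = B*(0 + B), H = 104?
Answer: 17901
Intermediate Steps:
L(B) = B² (L(B) = B*B = B²)
(L(7) + H)*117 = (7² + 104)*117 = (49 + 104)*117 = 153*117 = 17901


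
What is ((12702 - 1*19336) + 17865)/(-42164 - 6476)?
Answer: -11231/48640 ≈ -0.23090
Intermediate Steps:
((12702 - 1*19336) + 17865)/(-42164 - 6476) = ((12702 - 19336) + 17865)/(-48640) = (-6634 + 17865)*(-1/48640) = 11231*(-1/48640) = -11231/48640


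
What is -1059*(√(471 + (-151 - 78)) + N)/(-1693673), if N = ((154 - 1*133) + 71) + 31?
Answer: 130257/1693673 + 11649*√2/1693673 ≈ 0.086635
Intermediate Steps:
N = 123 (N = ((154 - 133) + 71) + 31 = (21 + 71) + 31 = 92 + 31 = 123)
-1059*(√(471 + (-151 - 78)) + N)/(-1693673) = -1059*(√(471 + (-151 - 78)) + 123)/(-1693673) = -1059*(√(471 - 229) + 123)*(-1/1693673) = -1059*(√242 + 123)*(-1/1693673) = -1059*(11*√2 + 123)*(-1/1693673) = -1059*(123 + 11*√2)*(-1/1693673) = (-130257 - 11649*√2)*(-1/1693673) = 130257/1693673 + 11649*√2/1693673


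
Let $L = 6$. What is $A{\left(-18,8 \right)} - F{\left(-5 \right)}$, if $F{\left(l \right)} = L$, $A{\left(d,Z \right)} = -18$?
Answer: $-24$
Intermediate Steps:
$F{\left(l \right)} = 6$
$A{\left(-18,8 \right)} - F{\left(-5 \right)} = -18 - 6 = -24$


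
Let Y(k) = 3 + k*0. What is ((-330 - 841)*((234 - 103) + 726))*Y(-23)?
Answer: -3010641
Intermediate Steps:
Y(k) = 3 (Y(k) = 3 + 0 = 3)
((-330 - 841)*((234 - 103) + 726))*Y(-23) = ((-330 - 841)*((234 - 103) + 726))*3 = -1171*(131 + 726)*3 = -1171*857*3 = -1003547*3 = -3010641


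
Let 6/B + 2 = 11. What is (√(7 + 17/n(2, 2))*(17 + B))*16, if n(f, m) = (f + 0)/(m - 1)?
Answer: 424*√62/3 ≈ 1112.9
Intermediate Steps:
B = ⅔ (B = 6/(-2 + 11) = 6/9 = 6*(⅑) = ⅔ ≈ 0.66667)
n(f, m) = f/(-1 + m)
(√(7 + 17/n(2, 2))*(17 + B))*16 = (√(7 + 17/((2/(-1 + 2))))*(17 + ⅔))*16 = (√(7 + 17/((2/1)))*(53/3))*16 = (√(7 + 17/((2*1)))*(53/3))*16 = (√(7 + 17/2)*(53/3))*16 = (√(31/2)*(53/3))*16 = ((√62/2)*(53/3))*16 = (53*√62/6)*16 = 424*√62/3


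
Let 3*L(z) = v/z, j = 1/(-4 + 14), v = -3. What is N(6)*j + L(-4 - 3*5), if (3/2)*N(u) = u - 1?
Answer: 22/57 ≈ 0.38596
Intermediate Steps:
N(u) = -2/3 + 2*u/3 (N(u) = 2*(u - 1)/3 = 2*(-1 + u)/3 = -2/3 + 2*u/3)
j = 1/10 ≈ 0.10000
L(z) = -1/z (L(z) = (-3/z)/3 = -1/z)
N(6)*j + L(-4 - 3*5) = (-2/3 + (2/3)*6)*(1/10) - 1/(-4 - 3*5) = (-2/3 + 4)*(1/10) - 1/(-4 - 15) = (10/3)*(1/10) - 1/(-19) = 1/3 - 1*(-1/19) = 1/3 + 1/19 = 22/57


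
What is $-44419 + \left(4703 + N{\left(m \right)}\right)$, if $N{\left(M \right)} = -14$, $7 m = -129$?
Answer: $-39730$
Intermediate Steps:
$m = - \frac{129}{7}$ ($m = \frac{1}{7} \left(-129\right) = - \frac{129}{7} \approx -18.429$)
$-44419 + \left(4703 + N{\left(m \right)}\right) = -44419 + \left(4703 - 14\right) = -44419 + 4689 = -39730$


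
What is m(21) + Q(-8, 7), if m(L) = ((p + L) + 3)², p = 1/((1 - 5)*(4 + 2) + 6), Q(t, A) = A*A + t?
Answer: 199045/324 ≈ 614.34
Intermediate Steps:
Q(t, A) = t + A² (Q(t, A) = A² + t = t + A²)
p = -1/18 (p = 1/(-4*6 + 6) = 1/(-24 + 6) = 1/(-18) = -1/18 ≈ -0.055556)
m(L) = (53/18 + L)² (m(L) = ((-1/18 + L) + 3)² = (53/18 + L)²)
m(21) + Q(-8, 7) = (53 + 18*21)²/324 + (-8 + 7²) = (53 + 378)²/324 + (-8 + 49) = (1/324)*431² + 41 = (1/324)*185761 + 41 = 185761/324 + 41 = 199045/324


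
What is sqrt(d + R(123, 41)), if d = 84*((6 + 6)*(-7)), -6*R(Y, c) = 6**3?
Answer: 6*I*sqrt(197) ≈ 84.214*I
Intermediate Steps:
R(Y, c) = -36 (R(Y, c) = -1/6*6**3 = -1/6*216 = -36)
d = -7056 (d = 84*(12*(-7)) = 84*(-84) = -7056)
sqrt(d + R(123, 41)) = sqrt(-7056 - 36) = sqrt(-7092) = 6*I*sqrt(197)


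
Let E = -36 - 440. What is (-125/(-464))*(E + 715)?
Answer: 29875/464 ≈ 64.386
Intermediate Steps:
E = -476
(-125/(-464))*(E + 715) = (-125/(-464))*(-476 + 715) = -125*(-1/464)*239 = (125/464)*239 = 29875/464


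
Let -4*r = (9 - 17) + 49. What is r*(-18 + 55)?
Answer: -1517/4 ≈ -379.25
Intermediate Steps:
r = -41/4 (r = -((9 - 17) + 49)/4 = -(-8 + 49)/4 = -¼*41 = -41/4 ≈ -10.250)
r*(-18 + 55) = -41*(-18 + 55)/4 = -41/4*37 = -1517/4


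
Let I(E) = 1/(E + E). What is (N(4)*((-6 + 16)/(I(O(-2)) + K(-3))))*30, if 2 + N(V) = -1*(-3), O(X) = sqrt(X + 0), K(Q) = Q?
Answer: -7200/73 + 600*I*sqrt(2)/73 ≈ -98.63 + 11.624*I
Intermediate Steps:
O(X) = sqrt(X)
I(E) = 1/(2*E)
N(V) = 1 (N(V) = -2 - 1*(-3) = -2 + 3 = 1)
(N(4)*((-6 + 16)/(I(O(-2)) + K(-3))))*30 = (1*((-6 + 16)/(1/(2*(sqrt(-2))) - 3)))*30 = (1*(10/(1/(2*((I*sqrt(2)))) - 3)))*30 = (1*(10/((-I*sqrt(2)/2)/2 - 3)))*30 = (1*(10/(-I*sqrt(2)/4 - 3)))*30 = (1*(10/(-3 - I*sqrt(2)/4)))*30 = (10/(-3 - I*sqrt(2)/4))*30 = 300/(-3 - I*sqrt(2)/4)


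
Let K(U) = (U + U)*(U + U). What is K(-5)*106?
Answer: 10600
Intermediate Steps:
K(U) = 4*U² (K(U) = (2*U)*(2*U) = 4*U²)
K(-5)*106 = (4*(-5)²)*106 = (4*25)*106 = 100*106 = 10600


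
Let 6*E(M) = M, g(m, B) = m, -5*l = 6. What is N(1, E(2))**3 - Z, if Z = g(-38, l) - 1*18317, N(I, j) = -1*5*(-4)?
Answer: 26355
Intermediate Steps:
l = -6/5 (l = -1/5*6 = -6/5 ≈ -1.2000)
E(M) = M/6
N(I, j) = 20 (N(I, j) = -5*(-4) = 20)
Z = -18355 (Z = -38 - 1*18317 = -38 - 18317 = -18355)
N(1, E(2))**3 - Z = 20**3 - 1*(-18355) = 8000 + 18355 = 26355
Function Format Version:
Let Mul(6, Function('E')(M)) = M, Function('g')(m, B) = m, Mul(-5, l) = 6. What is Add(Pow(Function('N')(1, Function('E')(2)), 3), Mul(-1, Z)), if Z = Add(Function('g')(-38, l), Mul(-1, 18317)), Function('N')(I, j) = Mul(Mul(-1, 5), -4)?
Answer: 26355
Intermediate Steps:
l = Rational(-6, 5) (l = Mul(Rational(-1, 5), 6) = Rational(-6, 5) ≈ -1.2000)
Function('E')(M) = Mul(Rational(1, 6), M)
Function('N')(I, j) = 20 (Function('N')(I, j) = Mul(-5, -4) = 20)
Z = -18355 (Z = Add(-38, Mul(-1, 18317)) = Add(-38, -18317) = -18355)
Add(Pow(Function('N')(1, Function('E')(2)), 3), Mul(-1, Z)) = Add(Pow(20, 3), Mul(-1, -18355)) = Add(8000, 18355) = 26355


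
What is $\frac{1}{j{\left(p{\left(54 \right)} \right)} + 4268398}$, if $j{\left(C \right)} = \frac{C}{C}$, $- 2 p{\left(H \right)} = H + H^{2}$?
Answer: $\frac{1}{4268399} \approx 2.3428 \cdot 10^{-7}$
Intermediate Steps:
$p{\left(H \right)} = - \frac{H}{2} - \frac{H^{2}}{2}$ ($p{\left(H \right)} = - \frac{H + H^{2}}{2} = - \frac{H}{2} - \frac{H^{2}}{2}$)
$j{\left(C \right)} = 1$
$\frac{1}{j{\left(p{\left(54 \right)} \right)} + 4268398} = \frac{1}{1 + 4268398} = \frac{1}{4268399}$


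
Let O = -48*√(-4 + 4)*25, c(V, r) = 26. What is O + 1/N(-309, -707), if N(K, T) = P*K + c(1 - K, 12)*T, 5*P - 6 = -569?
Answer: 5/82057 ≈ 6.0933e-5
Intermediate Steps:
P = -563/5 (P = 6/5 + (⅕)*(-569) = 6/5 - 569/5 = -563/5 ≈ -112.60)
N(K, T) = 26*T - 563*K/5 (N(K, T) = -563*K/5 + 26*T = 26*T - 563*K/5)
O = 0 (O = -48*√0*25 = -48*0*25 = 0*25 = 0)
O + 1/N(-309, -707) = 0 + 1/(26*(-707) - 563/5*(-309)) = 0 + 1/(-18382 + 173967/5) = 0 + 1/(82057/5) = 0 + 5/82057 = 5/82057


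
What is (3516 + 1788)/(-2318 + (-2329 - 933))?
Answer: -442/465 ≈ -0.95054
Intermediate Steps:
(3516 + 1788)/(-2318 + (-2329 - 933)) = 5304/(-2318 - 3262) = 5304/(-5580) = 5304*(-1/5580) = -442/465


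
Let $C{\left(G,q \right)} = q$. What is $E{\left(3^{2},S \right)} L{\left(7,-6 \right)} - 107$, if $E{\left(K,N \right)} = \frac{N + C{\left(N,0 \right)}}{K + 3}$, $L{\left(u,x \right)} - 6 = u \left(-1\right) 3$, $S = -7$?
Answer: $- \frac{393}{4} \approx -98.25$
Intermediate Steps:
$L{\left(u,x \right)} = 6 - 3 u$ ($L{\left(u,x \right)} = 6 + u \left(-1\right) 3 = 6 + - u 3 = 6 - 3 u$)
$E{\left(K,N \right)} = \frac{N}{3 + K}$ ($E{\left(K,N \right)} = \frac{N + 0}{K + 3} = \frac{N}{3 + K}$)
$E{\left(3^{2},S \right)} L{\left(7,-6 \right)} - 107 = - \frac{7}{3 + 3^{2}} \left(6 - 21\right) - 107 = - \frac{7}{3 + 9} \left(6 - 21\right) - 107 = - \frac{7}{12} \left(-15\right) - 107 = \left(-7\right) \frac{1}{12} \left(-15\right) - 107 = \left(- \frac{7}{12}\right) \left(-15\right) - 107 = \frac{35}{4} - 107 = - \frac{393}{4}$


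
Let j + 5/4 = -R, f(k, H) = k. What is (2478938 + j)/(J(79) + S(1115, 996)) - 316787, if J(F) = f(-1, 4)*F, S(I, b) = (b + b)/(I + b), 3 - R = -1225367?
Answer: -219381963633/659108 ≈ -3.3285e+5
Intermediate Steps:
R = 1225370 (R = 3 - 1*(-1225367) = 3 + 1225367 = 1225370)
S(I, b) = 2*b/(I + b) (S(I, b) = (2*b)/(I + b) = 2*b/(I + b))
J(F) = -F
j = -4901485/4 (j = -5/4 - 1*1225370 = -5/4 - 1225370 = -4901485/4 ≈ -1.2254e+6)
(2478938 + j)/(J(79) + S(1115, 996)) - 316787 = (2478938 - 4901485/4)/(-1*79 + 2*996/(1115 + 996)) - 316787 = 5014267/(4*(-79 + 2*996/2111)) - 316787 = 5014267/(4*(-79 + 2*996*(1/2111))) - 316787 = 5014267/(4*(-79 + 1992/2111)) - 316787 = 5014267/(4*(-164777/2111)) - 316787 = (5014267/4)*(-2111/164777) - 316787 = -10585117637/659108 - 316787 = -219381963633/659108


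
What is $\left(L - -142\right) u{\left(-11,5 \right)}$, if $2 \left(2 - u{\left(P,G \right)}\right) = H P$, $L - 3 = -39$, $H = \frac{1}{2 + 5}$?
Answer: $\frac{2067}{7} \approx 295.29$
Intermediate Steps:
$H = \frac{1}{7} \approx 0.14286$
$L = -36$ ($L = 3 - 39 = -36$)
$u{\left(P,G \right)} = 2 - \frac{P}{14}$ ($u{\left(P,G \right)} = 2 - \frac{\frac{1}{7} P}{2} = 2 - \frac{P}{14}$)
$\left(L - -142\right) u{\left(-11,5 \right)} = \left(-36 - -142\right) \left(2 - - \frac{11}{14}\right) = \left(-36 + 142\right) \left(2 + \frac{11}{14}\right) = 106 \cdot \frac{39}{14} = \frac{2067}{7}$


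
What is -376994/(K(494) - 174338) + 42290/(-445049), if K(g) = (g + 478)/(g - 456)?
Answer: 1523886738987/736986902432 ≈ 2.0677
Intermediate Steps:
K(g) = (478 + g)/(-456 + g)
-376994/(K(494) - 174338) + 42290/(-445049) = -376994/((478 + 494)/(-456 + 494) - 174338) + 42290/(-445049) = -376994/(972/38 - 174338) + 42290*(-1/445049) = -376994/((1/38)*972 - 174338) - 42290/445049 = -376994/(486/19 - 174338) - 42290/445049 = -376994/(-3311936/19) - 42290/445049 = -376994*(-19/3311936) - 42290/445049 = 3581443/1655968 - 42290/445049 = 1523886738987/736986902432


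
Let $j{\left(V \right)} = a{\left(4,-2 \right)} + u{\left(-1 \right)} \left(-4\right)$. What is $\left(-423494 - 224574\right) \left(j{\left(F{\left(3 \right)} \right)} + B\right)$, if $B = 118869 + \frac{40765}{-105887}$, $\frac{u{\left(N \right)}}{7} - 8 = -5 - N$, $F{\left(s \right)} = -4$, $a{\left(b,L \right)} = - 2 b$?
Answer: $- \frac{8148764647056664}{105887} \approx -7.6957 \cdot 10^{10}$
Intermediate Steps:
$u{\left(N \right)} = 21 - 7 N$ ($u{\left(N \right)} = 56 + 7 \left(-5 - N\right) = 56 - \left(35 + 7 N\right) = 21 - 7 N$)
$j{\left(V \right)} = -120$ ($j{\left(V \right)} = \left(-2\right) 4 + \left(21 - -7\right) \left(-4\right) = -8 + \left(21 + 7\right) \left(-4\right) = -8 + 28 \left(-4\right) = -8 - 112 = -120$)
$B = \frac{12586641038}{105887}$ ($B = 118869 + 40765 \left(- \frac{1}{105887}\right) = 118869 - \frac{40765}{105887} = \frac{12586641038}{105887} \approx 1.1887 \cdot 10^{5}$)
$\left(-423494 - 224574\right) \left(j{\left(F{\left(3 \right)} \right)} + B\right) = \left(-423494 - 224574\right) \left(-120 + \frac{12586641038}{105887}\right) = \left(-648068\right) \frac{12573934598}{105887} = - \frac{8148764647056664}{105887}$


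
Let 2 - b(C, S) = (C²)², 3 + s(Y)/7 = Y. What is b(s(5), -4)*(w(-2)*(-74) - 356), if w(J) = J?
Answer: 7990112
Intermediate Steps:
s(Y) = -21 + 7*Y
b(C, S) = 2 - C⁴ (b(C, S) = 2 - (C²)² = 2 - C⁴)
b(s(5), -4)*(w(-2)*(-74) - 356) = (2 - (-21 + 7*5)⁴)*(-2*(-74) - 356) = (2 - (-21 + 35)⁴)*(148 - 356) = (2 - 1*14⁴)*(-208) = (2 - 1*38416)*(-208) = (2 - 38416)*(-208) = -38414*(-208) = 7990112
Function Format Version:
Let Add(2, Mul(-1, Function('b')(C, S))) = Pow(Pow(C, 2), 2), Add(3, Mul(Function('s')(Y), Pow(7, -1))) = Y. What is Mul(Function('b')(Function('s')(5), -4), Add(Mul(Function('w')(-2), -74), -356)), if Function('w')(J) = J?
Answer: 7990112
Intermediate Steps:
Function('s')(Y) = Add(-21, Mul(7, Y))
Function('b')(C, S) = Add(2, Mul(-1, Pow(C, 4))) (Function('b')(C, S) = Add(2, Mul(-1, Pow(Pow(C, 2), 2))) = Add(2, Mul(-1, Pow(C, 4))))
Mul(Function('b')(Function('s')(5), -4), Add(Mul(Function('w')(-2), -74), -356)) = Mul(Add(2, Mul(-1, Pow(Add(-21, Mul(7, 5)), 4))), Add(Mul(-2, -74), -356)) = Mul(Add(2, Mul(-1, Pow(Add(-21, 35), 4))), Add(148, -356)) = Mul(Add(2, Mul(-1, Pow(14, 4))), -208) = Mul(Add(2, Mul(-1, 38416)), -208) = Mul(Add(2, -38416), -208) = Mul(-38414, -208) = 7990112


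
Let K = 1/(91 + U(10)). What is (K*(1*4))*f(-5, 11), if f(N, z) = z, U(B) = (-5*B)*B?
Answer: -44/409 ≈ -0.10758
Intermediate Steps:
U(B) = -5*B²
K = -1/409 (K = 1/(91 - 5*10²) = 1/(91 - 5*100) = 1/(91 - 500) = 1/(-409) = -1/409 ≈ -0.0024450)
(K*(1*4))*f(-5, 11) = -4/409*11 = -44/409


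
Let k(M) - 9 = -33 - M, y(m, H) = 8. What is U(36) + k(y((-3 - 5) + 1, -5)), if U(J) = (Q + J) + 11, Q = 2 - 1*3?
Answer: 14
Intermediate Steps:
k(M) = -24 - M (k(M) = 9 + (-33 - M) = -24 - M)
Q = -1 (Q = 2 - 3 = -1)
U(J) = 10 + J (U(J) = (-1 + J) + 11 = 10 + J)
U(36) + k(y((-3 - 5) + 1, -5)) = (10 + 36) + (-24 - 1*8) = 46 + (-24 - 8) = 46 - 32 = 14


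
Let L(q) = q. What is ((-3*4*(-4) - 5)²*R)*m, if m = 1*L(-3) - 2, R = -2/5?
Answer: 3698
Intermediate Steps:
R = -⅖ (R = (⅕)*(-2) = -⅖ ≈ -0.40000)
m = -5 (m = 1*(-3) - 2 = -3 - 2 = -5)
((-3*4*(-4) - 5)²*R)*m = ((-3*4*(-4) - 5)²*(-⅖))*(-5) = ((-12*(-4) - 5)²*(-⅖))*(-5) = ((48 - 5)²*(-⅖))*(-5) = (43²*(-⅖))*(-5) = (1849*(-⅖))*(-5) = -3698/5*(-5) = 3698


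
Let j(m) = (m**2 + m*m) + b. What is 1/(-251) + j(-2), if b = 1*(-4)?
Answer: 1003/251 ≈ 3.9960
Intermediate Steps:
b = -4
j(m) = -4 + 2*m**2 (j(m) = (m**2 + m*m) - 4 = (m**2 + m**2) - 4 = 2*m**2 - 4 = -4 + 2*m**2)
1/(-251) + j(-2) = 1/(-251) + (-4 + 2*(-2)**2) = -1/251 + (-4 + 2*4) = -1/251 + (-4 + 8) = -1/251 + 4 = 1003/251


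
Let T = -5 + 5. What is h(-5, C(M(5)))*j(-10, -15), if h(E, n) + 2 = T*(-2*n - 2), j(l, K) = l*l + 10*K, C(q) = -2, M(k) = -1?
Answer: 100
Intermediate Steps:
T = 0
j(l, K) = l² + 10*K
h(E, n) = -2 (h(E, n) = -2 + 0*(-2*n - 2) = -2 + 0*(-2 - 2*n) = -2 + 0 = -2)
h(-5, C(M(5)))*j(-10, -15) = -2*((-10)² + 10*(-15)) = -2*(100 - 150) = -2*(-50) = 100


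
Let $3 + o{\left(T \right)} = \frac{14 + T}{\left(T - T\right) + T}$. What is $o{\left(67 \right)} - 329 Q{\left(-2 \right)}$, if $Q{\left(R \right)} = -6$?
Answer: $\frac{132138}{67} \approx 1972.2$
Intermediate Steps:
$o{\left(T \right)} = -3 + \frac{14 + T}{T}$ ($o{\left(T \right)} = -3 + \frac{14 + T}{\left(T - T\right) + T} = -3 + \frac{14 + T}{0 + T} = -3 + \frac{14 + T}{T}$)
$o{\left(67 \right)} - 329 Q{\left(-2 \right)} = \left(-2 + \frac{14}{67}\right) - 329 \left(-6\right) = \left(-2 + 14 \cdot \frac{1}{67}\right) - -1974 = \left(-2 + \frac{14}{67}\right) + 1974 = - \frac{120}{67} + 1974 = \frac{132138}{67}$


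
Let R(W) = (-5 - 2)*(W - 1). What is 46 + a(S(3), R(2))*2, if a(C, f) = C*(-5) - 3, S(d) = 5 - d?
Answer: 20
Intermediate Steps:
R(W) = 7 - 7*W (R(W) = -7*(-1 + W) = 7 - 7*W)
a(C, f) = -3 - 5*C (a(C, f) = -5*C - 3 = -3 - 5*C)
46 + a(S(3), R(2))*2 = 46 + (-3 - 5*(5 - 1*3))*2 = 46 + (-3 - 5*(5 - 3))*2 = 46 + (-3 - 5*2)*2 = 46 + (-3 - 10)*2 = 46 - 13*2 = 46 - 26 = 20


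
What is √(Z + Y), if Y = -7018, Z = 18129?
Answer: √11111 ≈ 105.41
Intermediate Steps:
√(Z + Y) = √(18129 - 7018) = √11111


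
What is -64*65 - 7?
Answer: -4167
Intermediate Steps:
-64*65 - 7 = -4160 - 7 = -4167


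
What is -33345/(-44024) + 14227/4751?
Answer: 784751543/209158024 ≈ 3.7520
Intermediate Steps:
-33345/(-44024) + 14227/4751 = -33345*(-1/44024) + 14227*(1/4751) = 33345/44024 + 14227/4751 = 784751543/209158024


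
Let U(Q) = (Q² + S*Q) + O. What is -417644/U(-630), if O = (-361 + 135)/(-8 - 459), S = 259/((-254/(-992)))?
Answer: 12385023998/7127811319 ≈ 1.7376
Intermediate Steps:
S = 128464/127 (S = 259/((-254*(-1/992))) = 259/(127/496) = 259*(496/127) = 128464/127 ≈ 1011.5)
O = 226/467 (O = -226/(-467) = -226*(-1/467) = 226/467 ≈ 0.48394)
U(Q) = 226/467 + Q² + 128464*Q/127 (U(Q) = (Q² + 128464*Q/127) + 226/467 = 226/467 + Q² + 128464*Q/127)
-417644/U(-630) = -417644/(226/467 + (-630)² + (128464/127)*(-630)) = -417644/(226/467 + 396900 - 80932320/127) = -417644/(-14255622638/59309) = -417644*(-59309/14255622638) = 12385023998/7127811319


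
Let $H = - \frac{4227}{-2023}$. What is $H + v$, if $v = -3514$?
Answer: $- \frac{7104595}{2023} \approx -3511.9$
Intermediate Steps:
$H = \frac{4227}{2023}$ ($H = \left(-4227\right) \left(- \frac{1}{2023}\right) = \frac{4227}{2023} \approx 2.0895$)
$H + v = \frac{4227}{2023} - 3514 = - \frac{7104595}{2023}$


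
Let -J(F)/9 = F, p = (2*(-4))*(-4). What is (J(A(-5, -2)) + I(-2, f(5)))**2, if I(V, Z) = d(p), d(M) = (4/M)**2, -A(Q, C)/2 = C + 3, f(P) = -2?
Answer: 1329409/4096 ≈ 324.56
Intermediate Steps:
A(Q, C) = -6 - 2*C (A(Q, C) = -2*(C + 3) = -2*(3 + C) = -6 - 2*C)
p = 32 (p = -8*(-4) = 32)
J(F) = -9*F
d(M) = 16/M**2
I(V, Z) = 1/64 (I(V, Z) = 16/32**2 = 16*(1/1024) = 1/64)
(J(A(-5, -2)) + I(-2, f(5)))**2 = (-9*(-6 - 2*(-2)) + 1/64)**2 = (-9*(-6 + 4) + 1/64)**2 = (-9*(-2) + 1/64)**2 = (18 + 1/64)**2 = (1153/64)**2 = 1329409/4096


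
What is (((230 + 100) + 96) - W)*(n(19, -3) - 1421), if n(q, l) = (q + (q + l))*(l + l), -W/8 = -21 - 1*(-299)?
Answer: -4322150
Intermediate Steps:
W = -2224 (W = -8*(-21 - 1*(-299)) = -8*(-21 + 299) = -8*278 = -2224)
n(q, l) = 2*l*(l + 2*q) (n(q, l) = (q + (l + q))*(2*l) = (l + 2*q)*(2*l) = 2*l*(l + 2*q))
(((230 + 100) + 96) - W)*(n(19, -3) - 1421) = (((230 + 100) + 96) - 1*(-2224))*(2*(-3)*(-3 + 2*19) - 1421) = ((330 + 96) + 2224)*(2*(-3)*(-3 + 38) - 1421) = (426 + 2224)*(2*(-3)*35 - 1421) = 2650*(-210 - 1421) = 2650*(-1631) = -4322150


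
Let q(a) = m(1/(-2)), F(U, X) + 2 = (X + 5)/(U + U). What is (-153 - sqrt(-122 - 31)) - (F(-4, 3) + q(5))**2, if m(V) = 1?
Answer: -157 - 3*I*sqrt(17) ≈ -157.0 - 12.369*I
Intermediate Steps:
F(U, X) = -2 + (5 + X)/(2*U) (F(U, X) = -2 + (X + 5)/(U + U) = -2 + (5 + X)/((2*U)) = -2 + (5 + X)*(1/(2*U)) = -2 + (5 + X)/(2*U))
q(a) = 1
(-153 - sqrt(-122 - 31)) - (F(-4, 3) + q(5))**2 = (-153 - sqrt(-122 - 31)) - ((1/2)*(5 + 3 - 4*(-4))/(-4) + 1)**2 = (-153 - sqrt(-153)) - ((1/2)*(-1/4)*(5 + 3 + 16) + 1)**2 = (-153 - 3*I*sqrt(17)) - ((1/2)*(-1/4)*24 + 1)**2 = (-153 - 3*I*sqrt(17)) - (-3 + 1)**2 = (-153 - 3*I*sqrt(17)) - 1*(-2)**2 = (-153 - 3*I*sqrt(17)) - 1*4 = (-153 - 3*I*sqrt(17)) - 4 = -157 - 3*I*sqrt(17)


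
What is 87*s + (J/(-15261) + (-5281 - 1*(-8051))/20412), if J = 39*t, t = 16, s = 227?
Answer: 1025331964225/51917922 ≈ 19749.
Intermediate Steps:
J = 624 (J = 39*16 = 624)
87*s + (J/(-15261) + (-5281 - 1*(-8051))/20412) = 87*227 + (624/(-15261) + (-5281 - 1*(-8051))/20412) = 19749 + (624*(-1/15261) + (-5281 + 8051)*(1/20412)) = 19749 + (-208/5087 + 2770*(1/20412)) = 19749 + (-208/5087 + 1385/10206) = 19749 + 4922647/51917922 = 1025331964225/51917922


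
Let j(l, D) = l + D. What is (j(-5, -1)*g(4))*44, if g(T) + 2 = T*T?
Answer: -3696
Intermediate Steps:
j(l, D) = D + l
g(T) = -2 + T² (g(T) = -2 + T*T = -2 + T²)
(j(-5, -1)*g(4))*44 = ((-1 - 5)*(-2 + 4²))*44 = -6*(-2 + 16)*44 = -6*14*44 = -84*44 = -3696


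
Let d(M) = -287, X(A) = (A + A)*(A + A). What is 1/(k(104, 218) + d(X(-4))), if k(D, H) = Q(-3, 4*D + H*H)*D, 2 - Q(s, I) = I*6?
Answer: -1/29914639 ≈ -3.3428e-8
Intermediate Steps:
X(A) = 4*A² (X(A) = (2*A)*(2*A) = 4*A²)
Q(s, I) = 2 - 6*I (Q(s, I) = 2 - I*6 = 2 - 6*I)
k(D, H) = D*(2 - 24*D - 6*H²) (k(D, H) = (2 - 6*(4*D + H*H))*D = (2 - 6*(4*D + H²))*D = (2 - 6*(H² + 4*D))*D = (2 + (-24*D - 6*H²))*D = (2 - 24*D - 6*H²)*D = D*(2 - 24*D - 6*H²))
1/(k(104, 218) + d(X(-4))) = 1/(2*104*(1 - 12*104 - 3*218²) - 287) = 1/(2*104*(1 - 1248 - 3*47524) - 287) = 1/(2*104*(1 - 1248 - 142572) - 287) = 1/(2*104*(-143819) - 287) = 1/(-29914352 - 287) = 1/(-29914639) = -1/29914639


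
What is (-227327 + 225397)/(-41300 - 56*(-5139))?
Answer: -965/123242 ≈ -0.0078301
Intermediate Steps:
(-227327 + 225397)/(-41300 - 56*(-5139)) = -1930/(-41300 + 287784) = -1930/246484 = -1930*1/246484 = -965/123242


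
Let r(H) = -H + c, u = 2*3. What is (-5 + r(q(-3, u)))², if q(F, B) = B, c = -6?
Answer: 289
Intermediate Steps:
u = 6
r(H) = -6 - H (r(H) = -H - 6 = -6 - H)
(-5 + r(q(-3, u)))² = (-5 + (-6 - 1*6))² = (-5 + (-6 - 6))² = (-5 - 12)² = (-17)² = 289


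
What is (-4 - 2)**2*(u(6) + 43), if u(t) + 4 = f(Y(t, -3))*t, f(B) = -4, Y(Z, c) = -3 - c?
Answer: 540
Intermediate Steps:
u(t) = -4 - 4*t
(-4 - 2)**2*(u(6) + 43) = (-4 - 2)**2*((-4 - 4*6) + 43) = (-6)**2*((-4 - 24) + 43) = 36*(-28 + 43) = 36*15 = 540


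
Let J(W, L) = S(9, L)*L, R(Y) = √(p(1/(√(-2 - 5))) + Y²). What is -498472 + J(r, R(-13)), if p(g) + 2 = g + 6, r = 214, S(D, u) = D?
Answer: -498472 + 9*√(8477 - 7*I*√7)/7 ≈ -4.9835e+5 - 0.12931*I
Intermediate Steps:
p(g) = 4 + g (p(g) = -2 + (g + 6) = -2 + (6 + g) = 4 + g)
R(Y) = √(4 + Y² - I*√7/7) (R(Y) = √((4 + 1/(√(-2 - 5))) + Y²) = √((4 + 1/(√(-7))) + Y²) = √((4 + 1/(I*√7)) + Y²) = √((4 - I*√7/7) + Y²) = √(4 + Y² - I*√7/7))
J(W, L) = 9*L
-498472 + J(r, R(-13)) = -498472 + 9*(√(196 + 49*(-13)² - 7*I*√7)/7) = -498472 + 9*(√(196 + 49*169 - 7*I*√7)/7) = -498472 + 9*(√(196 + 8281 - 7*I*√7)/7) = -498472 + 9*(√(8477 - 7*I*√7)/7) = -498472 + 9*√(8477 - 7*I*√7)/7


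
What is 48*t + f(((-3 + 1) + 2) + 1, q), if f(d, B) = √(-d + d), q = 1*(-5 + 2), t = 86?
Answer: 4128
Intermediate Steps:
q = -3 (q = 1*(-3) = -3)
f(d, B) = 0 (f(d, B) = √0 = 0)
48*t + f(((-3 + 1) + 2) + 1, q) = 48*86 + 0 = 4128 + 0 = 4128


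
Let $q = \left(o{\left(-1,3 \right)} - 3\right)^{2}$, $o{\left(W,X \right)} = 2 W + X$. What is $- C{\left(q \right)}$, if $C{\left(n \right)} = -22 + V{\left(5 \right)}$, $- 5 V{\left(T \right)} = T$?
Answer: $23$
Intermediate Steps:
$V{\left(T \right)} = - \frac{T}{5}$
$o{\left(W,X \right)} = X + 2 W$
$q = 4$ ($q = \left(\left(3 + 2 \left(-1\right)\right) - 3\right)^{2} = \left(\left(3 - 2\right) - 3\right)^{2} = \left(1 - 3\right)^{2} = \left(-2\right)^{2} = 4$)
$C{\left(n \right)} = -23$ ($C{\left(n \right)} = -22 - 1 = -23$)
$- C{\left(q \right)} = \left(-1\right) \left(-23\right) = 23$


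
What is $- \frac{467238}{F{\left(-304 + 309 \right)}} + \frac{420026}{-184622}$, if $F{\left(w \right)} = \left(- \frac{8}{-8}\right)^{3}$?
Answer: $- \frac{43131417031}{92311} \approx -4.6724 \cdot 10^{5}$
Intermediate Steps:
$F{\left(w \right)} = 1$ ($F{\left(w \right)} = \left(\left(-8\right) \left(- \frac{1}{8}\right)\right)^{3} = 1^{3} = 1$)
$- \frac{467238}{F{\left(-304 + 309 \right)}} + \frac{420026}{-184622} = - \frac{467238}{1} + \frac{420026}{-184622} = \left(-467238\right) 1 + 420026 \left(- \frac{1}{184622}\right) = -467238 - \frac{210013}{92311} = - \frac{43131417031}{92311}$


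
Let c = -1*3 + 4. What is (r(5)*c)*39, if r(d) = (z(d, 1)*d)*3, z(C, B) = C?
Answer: 2925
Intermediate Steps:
c = 1 (c = -3 + 4 = 1)
r(d) = 3*d² (r(d) = (d*d)*3 = d²*3 = 3*d²)
(r(5)*c)*39 = ((3*5²)*1)*39 = ((3*25)*1)*39 = (75*1)*39 = 75*39 = 2925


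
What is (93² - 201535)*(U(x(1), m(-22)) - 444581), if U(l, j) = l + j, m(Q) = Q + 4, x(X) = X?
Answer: 85756729828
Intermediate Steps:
m(Q) = 4 + Q
U(l, j) = j + l
(93² - 201535)*(U(x(1), m(-22)) - 444581) = (93² - 201535)*(((4 - 22) + 1) - 444581) = (8649 - 201535)*((-18 + 1) - 444581) = -192886*(-17 - 444581) = -192886*(-444598) = 85756729828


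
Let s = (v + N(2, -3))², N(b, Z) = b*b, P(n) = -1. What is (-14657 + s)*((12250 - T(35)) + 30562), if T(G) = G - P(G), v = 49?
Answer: -506810048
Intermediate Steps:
N(b, Z) = b²
s = 2809 (s = (49 + 2²)² = (49 + 4)² = 53² = 2809)
T(G) = 1 + G (T(G) = G - 1*(-1) = G + 1 = 1 + G)
(-14657 + s)*((12250 - T(35)) + 30562) = (-14657 + 2809)*((12250 - (1 + 35)) + 30562) = -11848*((12250 - 1*36) + 30562) = -11848*((12250 - 36) + 30562) = -11848*(12214 + 30562) = -11848*42776 = -506810048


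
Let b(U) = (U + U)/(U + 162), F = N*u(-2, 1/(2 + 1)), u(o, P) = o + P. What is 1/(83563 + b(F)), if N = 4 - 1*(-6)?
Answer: 109/9108342 ≈ 1.1967e-5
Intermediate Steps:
N = 10 (N = 4 + 6 = 10)
u(o, P) = P + o
F = -50/3 (F = 10*(1/(2 + 1) - 2) = 10*(1/3 - 2) = 10*(⅓ - 2) = 10*(-5/3) = -50/3 ≈ -16.667)
b(U) = 2*U/(162 + U) (b(U) = (2*U)/(162 + U) = 2*U/(162 + U))
1/(83563 + b(F)) = 1/(83563 + 2*(-50/3)/(162 - 50/3)) = 1/(83563 + 2*(-50/3)/(436/3)) = 1/(83563 + 2*(-50/3)*(3/436)) = 1/(83563 - 25/109) = 1/(9108342/109) = 109/9108342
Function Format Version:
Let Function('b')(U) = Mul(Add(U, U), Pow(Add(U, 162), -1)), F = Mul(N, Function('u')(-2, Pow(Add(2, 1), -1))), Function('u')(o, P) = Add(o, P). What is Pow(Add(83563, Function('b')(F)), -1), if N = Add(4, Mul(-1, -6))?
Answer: Rational(109, 9108342) ≈ 1.1967e-5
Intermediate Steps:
N = 10 (N = Add(4, 6) = 10)
Function('u')(o, P) = Add(P, o)
F = Rational(-50, 3) (F = Mul(10, Add(Pow(Add(2, 1), -1), -2)) = Mul(10, Add(Pow(3, -1), -2)) = Mul(10, Add(Rational(1, 3), -2)) = Mul(10, Rational(-5, 3)) = Rational(-50, 3) ≈ -16.667)
Function('b')(U) = Mul(2, U, Pow(Add(162, U), -1)) (Function('b')(U) = Mul(Mul(2, U), Pow(Add(162, U), -1)) = Mul(2, U, Pow(Add(162, U), -1)))
Pow(Add(83563, Function('b')(F)), -1) = Pow(Add(83563, Mul(2, Rational(-50, 3), Pow(Add(162, Rational(-50, 3)), -1))), -1) = Pow(Add(83563, Mul(2, Rational(-50, 3), Pow(Rational(436, 3), -1))), -1) = Pow(Add(83563, Mul(2, Rational(-50, 3), Rational(3, 436))), -1) = Pow(Add(83563, Rational(-25, 109)), -1) = Pow(Rational(9108342, 109), -1) = Rational(109, 9108342)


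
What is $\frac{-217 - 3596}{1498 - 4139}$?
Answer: $\frac{3813}{2641} \approx 1.4438$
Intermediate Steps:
$\frac{-217 - 3596}{1498 - 4139} = - \frac{3813}{-2641} = \left(-3813\right) \left(- \frac{1}{2641}\right) = \frac{3813}{2641}$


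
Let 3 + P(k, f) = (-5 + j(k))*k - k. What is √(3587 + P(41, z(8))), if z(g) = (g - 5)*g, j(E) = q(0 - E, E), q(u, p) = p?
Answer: √5019 ≈ 70.845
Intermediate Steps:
j(E) = E
z(g) = g*(-5 + g) (z(g) = (-5 + g)*g = g*(-5 + g))
P(k, f) = -3 - k + k*(-5 + k) (P(k, f) = -3 + ((-5 + k)*k - k) = -3 + (k*(-5 + k) - k) = -3 + (-k + k*(-5 + k)) = -3 - k + k*(-5 + k))
√(3587 + P(41, z(8))) = √(3587 + (-3 + 41² - 6*41)) = √(3587 + (-3 + 1681 - 246)) = √(3587 + 1432) = √5019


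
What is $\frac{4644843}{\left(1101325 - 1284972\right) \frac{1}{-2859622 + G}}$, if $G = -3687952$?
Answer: $\frac{30412453260882}{183647} \approx 1.656 \cdot 10^{8}$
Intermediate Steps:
$\frac{4644843}{\left(1101325 - 1284972\right) \frac{1}{-2859622 + G}} = \frac{4644843}{\left(1101325 - 1284972\right) \frac{1}{-2859622 - 3687952}} = \frac{4644843}{\left(-183647\right) \frac{1}{-6547574}} = \frac{4644843}{\left(-183647\right) \left(- \frac{1}{6547574}\right)} = \frac{4644843}{\frac{183647}{6547574}} = 4644843 \cdot \frac{6547574}{183647} = \frac{30412453260882}{183647}$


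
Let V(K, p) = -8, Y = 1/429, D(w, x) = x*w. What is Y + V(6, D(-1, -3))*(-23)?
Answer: 78937/429 ≈ 184.00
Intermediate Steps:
D(w, x) = w*x
Y = 1/429 ≈ 0.0023310
Y + V(6, D(-1, -3))*(-23) = 1/429 - 8*(-23) = 1/429 + 184 = 78937/429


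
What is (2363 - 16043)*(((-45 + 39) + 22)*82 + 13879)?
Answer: -207812880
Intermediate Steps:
(2363 - 16043)*(((-45 + 39) + 22)*82 + 13879) = -13680*((-6 + 22)*82 + 13879) = -13680*(16*82 + 13879) = -13680*(1312 + 13879) = -13680*15191 = -207812880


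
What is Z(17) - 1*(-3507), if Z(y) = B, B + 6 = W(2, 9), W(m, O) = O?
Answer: 3510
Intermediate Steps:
B = 3 (B = -6 + 9 = 3)
Z(y) = 3
Z(17) - 1*(-3507) = 3 - 1*(-3507) = 3 + 3507 = 3510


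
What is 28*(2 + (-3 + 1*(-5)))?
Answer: -168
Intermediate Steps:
28*(2 + (-3 + 1*(-5))) = 28*(2 + (-3 - 5)) = 28*(2 - 8) = 28*(-6) = -168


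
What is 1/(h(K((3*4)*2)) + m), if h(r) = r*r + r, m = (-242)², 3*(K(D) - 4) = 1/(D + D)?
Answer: 20736/1214799121 ≈ 1.7069e-5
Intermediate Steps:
K(D) = 4 + 1/(6*D) (K(D) = 4 + 1/(3*(D + D)) = 4 + 1/(3*((2*D))) = 4 + (1/(2*D))/3 = 4 + 1/(6*D))
m = 58564
h(r) = r + r² (h(r) = r² + r = r + r²)
1/(h(K((3*4)*2)) + m) = 1/((4 + 1/(6*(((3*4)*2))))*(1 + (4 + 1/(6*(((3*4)*2))))) + 58564) = 1/((4 + 1/(6*((12*2))))*(1 + (4 + 1/(6*((12*2))))) + 58564) = 1/((4 + (⅙)/24)*(1 + (4 + (⅙)/24)) + 58564) = 1/((4 + (⅙)*(1/24))*(1 + (4 + (⅙)*(1/24))) + 58564) = 1/((4 + 1/144)*(1 + (4 + 1/144)) + 58564) = 1/(577*(1 + 577/144)/144 + 58564) = 1/((577/144)*(721/144) + 58564) = 1/(416017/20736 + 58564) = 1/(1214799121/20736) = 20736/1214799121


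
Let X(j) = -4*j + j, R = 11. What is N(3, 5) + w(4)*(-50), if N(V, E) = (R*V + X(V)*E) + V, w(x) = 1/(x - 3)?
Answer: -59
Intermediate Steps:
X(j) = -3*j
w(x) = 1/(-3 + x)
N(V, E) = 12*V - 3*E*V (N(V, E) = (11*V + (-3*V)*E) + V = (11*V - 3*E*V) + V = 12*V - 3*E*V)
N(3, 5) + w(4)*(-50) = 3*3*(4 - 1*5) - 50/(-3 + 4) = 3*3*(4 - 5) - 50/1 = 3*3*(-1) + 1*(-50) = -9 - 50 = -59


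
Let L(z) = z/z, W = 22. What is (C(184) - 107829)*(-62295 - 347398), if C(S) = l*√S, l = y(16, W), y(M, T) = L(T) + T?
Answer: 44176786497 - 18845878*√46 ≈ 4.4049e+10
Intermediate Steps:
L(z) = 1
y(M, T) = 1 + T
l = 23 (l = 1 + 22 = 23)
C(S) = 23*√S
(C(184) - 107829)*(-62295 - 347398) = (23*√184 - 107829)*(-62295 - 347398) = (23*(2*√46) - 107829)*(-409693) = (46*√46 - 107829)*(-409693) = (-107829 + 46*√46)*(-409693) = 44176786497 - 18845878*√46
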